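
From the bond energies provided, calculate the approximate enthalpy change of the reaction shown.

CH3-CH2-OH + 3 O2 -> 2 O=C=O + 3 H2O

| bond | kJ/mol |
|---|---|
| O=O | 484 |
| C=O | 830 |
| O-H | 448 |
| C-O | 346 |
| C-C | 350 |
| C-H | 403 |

ΔH ≈ −1397 kJ

Bonds broken (reactants):
  C-C: 1 × 350 = 350
  C-H: 5 × 403 = 2015
  C-O: 1 × 346 = 346
  O-H: 1 × 448 = 448
  O=O: 3 × 484 = 1452
  Σ(broken) = 4611 kJ
Bonds formed (products):
  C=O: 4 × 830 = 3320
  O-H: 6 × 448 = 2688
  Σ(formed) = 6008 kJ
ΔH = Σ(broken) − Σ(formed) = 4611 − 6008 = −1397 kJ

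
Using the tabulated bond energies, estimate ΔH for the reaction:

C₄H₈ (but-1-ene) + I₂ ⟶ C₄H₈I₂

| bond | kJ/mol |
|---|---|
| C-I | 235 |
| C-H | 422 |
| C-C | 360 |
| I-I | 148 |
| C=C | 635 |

Bonds broken (reactants):
  C-C: 2 × 360 = 720
  C-H: 8 × 422 = 3376
  C=C: 1 × 635 = 635
  I-I: 1 × 148 = 148
  Σ(broken) = 4879 kJ
Bonds formed (products):
  C-C: 3 × 360 = 1080
  C-H: 8 × 422 = 3376
  C-I: 2 × 235 = 470
  Σ(formed) = 4926 kJ
ΔH = Σ(broken) − Σ(formed) = 4879 − 4926 = −47 kJ

ΔH ≈ −47 kJ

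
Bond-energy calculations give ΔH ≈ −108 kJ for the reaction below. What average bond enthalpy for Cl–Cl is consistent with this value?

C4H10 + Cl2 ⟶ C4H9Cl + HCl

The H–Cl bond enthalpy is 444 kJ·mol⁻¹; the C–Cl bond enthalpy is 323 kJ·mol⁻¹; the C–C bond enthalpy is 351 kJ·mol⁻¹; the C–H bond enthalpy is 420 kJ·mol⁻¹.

Let D be the Cl–Cl bond energy.
Σ(broken) = 3×351 + 10×420 + 1×D = 5253 + D
Σ(formed) = 3×351 + 1×323 + 9×420 + 1×444 = 5600
ΔH = Σ(broken) − Σ(formed) = (5253 + D) − (5600) = −347 + D
Setting this equal to −108 kJ gives D = 239 kJ/mol.

D(Cl–Cl) ≈ 239 kJ/mol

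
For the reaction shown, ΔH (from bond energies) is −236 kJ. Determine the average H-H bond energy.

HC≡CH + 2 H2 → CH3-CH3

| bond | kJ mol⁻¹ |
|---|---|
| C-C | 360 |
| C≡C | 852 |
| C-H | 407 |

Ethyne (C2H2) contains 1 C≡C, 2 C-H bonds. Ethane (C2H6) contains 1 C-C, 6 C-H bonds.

D(H-H) ≈ 450 kJ/mol

Let D be the H-H bond energy.
Σ(broken) = 1×852 + 2×407 + 2×D = 1666 + 2D
Σ(formed) = 1×360 + 6×407 = 2802
ΔH = Σ(broken) − Σ(formed) = (1666 + 2D) − (2802) = −1136 + 2D
Setting this equal to −236 kJ gives 2D = 900, so D = 450 kJ/mol.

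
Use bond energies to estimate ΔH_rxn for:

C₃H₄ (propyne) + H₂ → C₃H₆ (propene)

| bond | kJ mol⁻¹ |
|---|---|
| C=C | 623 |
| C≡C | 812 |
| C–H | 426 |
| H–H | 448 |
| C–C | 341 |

ΔH ≈ −215 kJ

Bonds broken (reactants):
  C≡C: 1 × 812 = 812
  C–C: 1 × 341 = 341
  C–H: 4 × 426 = 1704
  H–H: 1 × 448 = 448
  Σ(broken) = 3305 kJ
Bonds formed (products):
  C–C: 1 × 341 = 341
  C–H: 6 × 426 = 2556
  C=C: 1 × 623 = 623
  Σ(formed) = 3520 kJ
ΔH = Σ(broken) − Σ(formed) = 3305 − 3520 = −215 kJ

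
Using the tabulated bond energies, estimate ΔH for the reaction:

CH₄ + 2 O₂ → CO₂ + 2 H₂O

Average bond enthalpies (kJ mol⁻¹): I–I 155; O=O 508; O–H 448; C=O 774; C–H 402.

ΔH ≈ −716 kJ

Bonds broken (reactants):
  C–H: 4 × 402 = 1608
  O=O: 2 × 508 = 1016
  Σ(broken) = 2624 kJ
Bonds formed (products):
  C=O: 2 × 774 = 1548
  O–H: 4 × 448 = 1792
  Σ(formed) = 3340 kJ
ΔH = Σ(broken) − Σ(formed) = 2624 − 3340 = −716 kJ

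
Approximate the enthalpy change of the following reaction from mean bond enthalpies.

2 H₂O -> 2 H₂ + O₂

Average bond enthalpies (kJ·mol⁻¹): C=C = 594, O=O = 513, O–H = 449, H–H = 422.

Bonds broken (reactants):
  O–H: 4 × 449 = 1796
  Σ(broken) = 1796 kJ
Bonds formed (products):
  H–H: 2 × 422 = 844
  O=O: 1 × 513 = 513
  Σ(formed) = 1357 kJ
ΔH = Σ(broken) − Σ(formed) = 1796 − 1357 = +439 kJ

ΔH ≈ +439 kJ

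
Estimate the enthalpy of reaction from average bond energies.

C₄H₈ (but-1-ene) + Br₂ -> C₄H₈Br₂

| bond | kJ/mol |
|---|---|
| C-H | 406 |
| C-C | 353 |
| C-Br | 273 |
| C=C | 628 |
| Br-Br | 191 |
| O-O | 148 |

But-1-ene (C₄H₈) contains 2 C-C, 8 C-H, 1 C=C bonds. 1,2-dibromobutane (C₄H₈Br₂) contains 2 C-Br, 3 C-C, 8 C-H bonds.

ΔH ≈ −80 kJ

Bonds broken (reactants):
  Br-Br: 1 × 191 = 191
  C-C: 2 × 353 = 706
  C-H: 8 × 406 = 3248
  C=C: 1 × 628 = 628
  Σ(broken) = 4773 kJ
Bonds formed (products):
  C-Br: 2 × 273 = 546
  C-C: 3 × 353 = 1059
  C-H: 8 × 406 = 3248
  Σ(formed) = 4853 kJ
ΔH = Σ(broken) − Σ(formed) = 4773 − 4853 = −80 kJ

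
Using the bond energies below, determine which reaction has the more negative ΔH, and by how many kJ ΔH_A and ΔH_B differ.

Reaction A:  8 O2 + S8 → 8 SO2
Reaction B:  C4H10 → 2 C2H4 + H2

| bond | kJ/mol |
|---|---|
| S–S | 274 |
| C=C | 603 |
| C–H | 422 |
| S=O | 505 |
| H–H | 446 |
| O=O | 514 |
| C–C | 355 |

Reaction A, by 2033 kJ

Reaction A:
  Bonds broken (reactants):
    O=O: 8 × 514 = 4112
    S–S: 8 × 274 = 2192
    Σ(broken) = 6304 kJ
  Bonds formed (products):
    S=O: 16 × 505 = 8080
    Σ(formed) = 8080 kJ
  ΔH_A = 6304 − 8080 = −1776 kJ
Reaction B:
  Bonds broken (reactants):
    C–C: 3 × 355 = 1065
    C–H: 10 × 422 = 4220
    Σ(broken) = 5285 kJ
  Bonds formed (products):
    C–H: 8 × 422 = 3376
    C=C: 2 × 603 = 1206
    H–H: 1 × 446 = 446
    Σ(formed) = 5028 kJ
  ΔH_B = 5285 − 5028 = +257 kJ
ΔH_A − ΔH_B = −2033 kJ, so reaction A has the more negative ΔH; |ΔH_A − ΔH_B| = 2033 kJ.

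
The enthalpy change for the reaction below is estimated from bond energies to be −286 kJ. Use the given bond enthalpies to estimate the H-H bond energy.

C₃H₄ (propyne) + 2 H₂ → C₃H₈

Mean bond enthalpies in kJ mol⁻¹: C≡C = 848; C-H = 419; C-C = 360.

Let D be the H-H bond energy.
Σ(broken) = 1×848 + 1×360 + 4×419 + 2×D = 2884 + 2D
Σ(formed) = 2×360 + 8×419 = 4072
ΔH = Σ(broken) − Σ(formed) = (2884 + 2D) − (4072) = −1188 + 2D
Setting this equal to −286 kJ gives 2D = 902, so D = 451 kJ/mol.

D(H-H) ≈ 451 kJ/mol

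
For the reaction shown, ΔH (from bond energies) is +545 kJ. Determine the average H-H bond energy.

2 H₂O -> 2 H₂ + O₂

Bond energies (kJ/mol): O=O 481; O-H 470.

D(H-H) ≈ 427 kJ/mol

Let D be the H-H bond energy.
Σ(broken) = 4×470 = 1880
Σ(formed) = 2×D + 1×481 = 481 + 2D
ΔH = Σ(broken) − Σ(formed) = (1880) − (481 + 2D) = +1399 − 2D
Setting this equal to +545 kJ gives 2D = 854, so D = 427 kJ/mol.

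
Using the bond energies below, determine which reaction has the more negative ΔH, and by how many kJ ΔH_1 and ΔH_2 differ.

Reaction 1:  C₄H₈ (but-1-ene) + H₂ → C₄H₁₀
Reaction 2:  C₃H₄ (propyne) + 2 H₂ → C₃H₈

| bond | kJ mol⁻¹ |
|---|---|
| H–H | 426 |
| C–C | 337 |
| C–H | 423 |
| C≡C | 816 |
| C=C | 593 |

Reaction 2, by 197 kJ

Reaction 1:
  Bonds broken (reactants):
    C–C: 2 × 337 = 674
    C–H: 8 × 423 = 3384
    C=C: 1 × 593 = 593
    H–H: 1 × 426 = 426
    Σ(broken) = 5077 kJ
  Bonds formed (products):
    C–C: 3 × 337 = 1011
    C–H: 10 × 423 = 4230
    Σ(formed) = 5241 kJ
  ΔH_1 = 5077 − 5241 = −164 kJ
Reaction 2:
  Bonds broken (reactants):
    C≡C: 1 × 816 = 816
    C–C: 1 × 337 = 337
    C–H: 4 × 423 = 1692
    H–H: 2 × 426 = 852
    Σ(broken) = 3697 kJ
  Bonds formed (products):
    C–C: 2 × 337 = 674
    C–H: 8 × 423 = 3384
    Σ(formed) = 4058 kJ
  ΔH_2 = 3697 − 4058 = −361 kJ
ΔH_1 − ΔH_2 = +197 kJ, so reaction 2 has the more negative ΔH; |ΔH_1 − ΔH_2| = 197 kJ.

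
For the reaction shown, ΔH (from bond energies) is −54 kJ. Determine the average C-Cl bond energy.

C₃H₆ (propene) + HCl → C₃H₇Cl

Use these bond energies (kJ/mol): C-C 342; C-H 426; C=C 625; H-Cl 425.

D(C-Cl) ≈ 336 kJ/mol

Let D be the C-Cl bond energy.
Σ(broken) = 1×342 + 6×426 + 1×625 + 1×425 = 3948
Σ(formed) = 2×342 + 1×D + 7×426 = 3666 + D
ΔH = Σ(broken) − Σ(formed) = (3948) − (3666 + D) = +282 − D
Setting this equal to −54 kJ gives D = 336 kJ/mol.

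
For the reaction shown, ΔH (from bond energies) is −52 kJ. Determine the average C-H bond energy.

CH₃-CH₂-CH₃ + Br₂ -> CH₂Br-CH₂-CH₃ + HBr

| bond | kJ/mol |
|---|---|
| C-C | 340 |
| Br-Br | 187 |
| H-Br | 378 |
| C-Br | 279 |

Let D be the C-H bond energy.
Σ(broken) = 1×187 + 2×340 + 8×D = 867 + 8D
Σ(formed) = 1×279 + 2×340 + 7×D + 1×378 = 1337 + 7D
ΔH = Σ(broken) − Σ(formed) = (867 + 8D) − (1337 + 7D) = −470 + D
Setting this equal to −52 kJ gives D = 418 kJ/mol.

D(C-H) ≈ 418 kJ/mol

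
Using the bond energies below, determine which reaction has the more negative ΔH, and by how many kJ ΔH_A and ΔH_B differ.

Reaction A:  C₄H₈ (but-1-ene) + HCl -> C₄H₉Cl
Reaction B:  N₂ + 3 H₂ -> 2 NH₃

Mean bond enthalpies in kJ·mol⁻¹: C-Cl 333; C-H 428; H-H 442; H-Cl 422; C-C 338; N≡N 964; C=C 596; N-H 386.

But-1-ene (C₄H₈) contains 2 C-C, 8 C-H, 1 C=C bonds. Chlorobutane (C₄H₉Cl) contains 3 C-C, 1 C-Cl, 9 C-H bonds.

Reaction A, by 55 kJ

Reaction A:
  Bonds broken (reactants):
    C-C: 2 × 338 = 676
    C-H: 8 × 428 = 3424
    C=C: 1 × 596 = 596
    H-Cl: 1 × 422 = 422
    Σ(broken) = 5118 kJ
  Bonds formed (products):
    C-C: 3 × 338 = 1014
    C-Cl: 1 × 333 = 333
    C-H: 9 × 428 = 3852
    Σ(formed) = 5199 kJ
  ΔH_A = 5118 − 5199 = −81 kJ
Reaction B:
  Bonds broken (reactants):
    H-H: 3 × 442 = 1326
    N≡N: 1 × 964 = 964
    Σ(broken) = 2290 kJ
  Bonds formed (products):
    N-H: 6 × 386 = 2316
    Σ(formed) = 2316 kJ
  ΔH_B = 2290 − 2316 = −26 kJ
ΔH_A − ΔH_B = −55 kJ, so reaction A has the more negative ΔH; |ΔH_A − ΔH_B| = 55 kJ.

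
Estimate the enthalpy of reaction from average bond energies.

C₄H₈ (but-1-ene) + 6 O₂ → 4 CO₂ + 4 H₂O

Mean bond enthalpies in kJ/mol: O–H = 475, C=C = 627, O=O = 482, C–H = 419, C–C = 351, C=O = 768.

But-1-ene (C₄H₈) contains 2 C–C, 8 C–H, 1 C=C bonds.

ΔH ≈ −2371 kJ

Bonds broken (reactants):
  C–C: 2 × 351 = 702
  C–H: 8 × 419 = 3352
  C=C: 1 × 627 = 627
  O=O: 6 × 482 = 2892
  Σ(broken) = 7573 kJ
Bonds formed (products):
  C=O: 8 × 768 = 6144
  O–H: 8 × 475 = 3800
  Σ(formed) = 9944 kJ
ΔH = Σ(broken) − Σ(formed) = 7573 − 9944 = −2371 kJ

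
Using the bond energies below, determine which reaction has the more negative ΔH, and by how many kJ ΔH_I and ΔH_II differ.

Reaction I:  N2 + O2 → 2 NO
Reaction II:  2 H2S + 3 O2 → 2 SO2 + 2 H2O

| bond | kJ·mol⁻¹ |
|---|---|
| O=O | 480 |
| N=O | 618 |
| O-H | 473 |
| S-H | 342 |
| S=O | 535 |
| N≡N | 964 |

Reaction II, by 1432 kJ

Reaction I:
  Bonds broken (reactants):
    N≡N: 1 × 964 = 964
    O=O: 1 × 480 = 480
    Σ(broken) = 1444 kJ
  Bonds formed (products):
    N=O: 2 × 618 = 1236
    Σ(formed) = 1236 kJ
  ΔH_I = 1444 − 1236 = +208 kJ
Reaction II:
  Bonds broken (reactants):
    O=O: 3 × 480 = 1440
    S-H: 4 × 342 = 1368
    Σ(broken) = 2808 kJ
  Bonds formed (products):
    O-H: 4 × 473 = 1892
    S=O: 4 × 535 = 2140
    Σ(formed) = 4032 kJ
  ΔH_II = 2808 − 4032 = −1224 kJ
ΔH_I − ΔH_II = +1432 kJ, so reaction II has the more negative ΔH; |ΔH_I − ΔH_II| = 1432 kJ.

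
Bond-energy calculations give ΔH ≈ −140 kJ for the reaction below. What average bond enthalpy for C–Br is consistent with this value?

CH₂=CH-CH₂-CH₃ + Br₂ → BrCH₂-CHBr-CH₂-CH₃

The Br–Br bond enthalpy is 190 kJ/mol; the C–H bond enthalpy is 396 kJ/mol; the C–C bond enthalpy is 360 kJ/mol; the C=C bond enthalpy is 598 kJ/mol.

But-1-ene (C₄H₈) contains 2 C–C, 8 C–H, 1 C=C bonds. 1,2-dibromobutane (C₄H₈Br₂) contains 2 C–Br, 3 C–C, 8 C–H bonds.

Let D be the C–Br bond energy.
Σ(broken) = 1×190 + 2×360 + 8×396 + 1×598 = 4676
Σ(formed) = 2×D + 3×360 + 8×396 = 4248 + 2D
ΔH = Σ(broken) − Σ(formed) = (4676) − (4248 + 2D) = +428 − 2D
Setting this equal to −140 kJ gives 2D = 568, so D = 284 kJ/mol.

D(C–Br) ≈ 284 kJ/mol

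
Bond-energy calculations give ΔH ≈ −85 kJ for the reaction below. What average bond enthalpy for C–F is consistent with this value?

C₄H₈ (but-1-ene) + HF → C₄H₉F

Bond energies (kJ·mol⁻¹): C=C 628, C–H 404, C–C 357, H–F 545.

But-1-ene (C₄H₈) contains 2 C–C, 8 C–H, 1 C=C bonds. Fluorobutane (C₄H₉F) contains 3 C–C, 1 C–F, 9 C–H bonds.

Let D be the C–F bond energy.
Σ(broken) = 2×357 + 8×404 + 1×628 + 1×545 = 5119
Σ(formed) = 3×357 + 1×D + 9×404 = 4707 + D
ΔH = Σ(broken) − Σ(formed) = (5119) − (4707 + D) = +412 − D
Setting this equal to −85 kJ gives D = 497 kJ/mol.

D(C–F) ≈ 497 kJ/mol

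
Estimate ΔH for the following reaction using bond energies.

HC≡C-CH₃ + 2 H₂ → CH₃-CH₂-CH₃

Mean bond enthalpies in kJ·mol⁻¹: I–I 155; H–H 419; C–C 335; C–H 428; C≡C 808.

Bonds broken (reactants):
  C≡C: 1 × 808 = 808
  C–C: 1 × 335 = 335
  C–H: 4 × 428 = 1712
  H–H: 2 × 419 = 838
  Σ(broken) = 3693 kJ
Bonds formed (products):
  C–C: 2 × 335 = 670
  C–H: 8 × 428 = 3424
  Σ(formed) = 4094 kJ
ΔH = Σ(broken) − Σ(formed) = 3693 − 4094 = −401 kJ

ΔH ≈ −401 kJ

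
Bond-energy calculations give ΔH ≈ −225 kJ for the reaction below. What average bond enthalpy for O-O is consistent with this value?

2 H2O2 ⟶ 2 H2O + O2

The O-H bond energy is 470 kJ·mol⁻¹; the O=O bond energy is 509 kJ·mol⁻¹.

Let D be the O-O bond energy.
Σ(broken) = 4×470 + 2×D = 1880 + 2D
Σ(formed) = 4×470 + 1×509 = 2389
ΔH = Σ(broken) − Σ(formed) = (1880 + 2D) − (2389) = −509 + 2D
Setting this equal to −225 kJ gives 2D = 284, so D = 142 kJ/mol.

D(O-O) ≈ 142 kJ/mol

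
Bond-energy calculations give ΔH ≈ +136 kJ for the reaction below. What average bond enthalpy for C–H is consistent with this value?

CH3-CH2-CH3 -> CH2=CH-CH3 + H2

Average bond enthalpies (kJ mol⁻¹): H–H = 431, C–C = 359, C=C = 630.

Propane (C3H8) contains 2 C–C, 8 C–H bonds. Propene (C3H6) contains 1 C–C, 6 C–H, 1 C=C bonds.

Let D be the C–H bond energy.
Σ(broken) = 2×359 + 8×D = 718 + 8D
Σ(formed) = 1×359 + 6×D + 1×630 + 1×431 = 1420 + 6D
ΔH = Σ(broken) − Σ(formed) = (718 + 8D) − (1420 + 6D) = −702 + 2D
Setting this equal to +136 kJ gives 2D = 838, so D = 419 kJ/mol.

D(C–H) ≈ 419 kJ/mol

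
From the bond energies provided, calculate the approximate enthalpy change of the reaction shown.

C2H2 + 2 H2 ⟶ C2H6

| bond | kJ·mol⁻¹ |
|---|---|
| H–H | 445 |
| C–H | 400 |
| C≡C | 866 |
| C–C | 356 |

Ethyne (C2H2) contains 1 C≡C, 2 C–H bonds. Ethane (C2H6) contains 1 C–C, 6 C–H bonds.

ΔH ≈ −200 kJ

Bonds broken (reactants):
  C≡C: 1 × 866 = 866
  C–H: 2 × 400 = 800
  H–H: 2 × 445 = 890
  Σ(broken) = 2556 kJ
Bonds formed (products):
  C–C: 1 × 356 = 356
  C–H: 6 × 400 = 2400
  Σ(formed) = 2756 kJ
ΔH = Σ(broken) − Σ(formed) = 2556 − 2756 = −200 kJ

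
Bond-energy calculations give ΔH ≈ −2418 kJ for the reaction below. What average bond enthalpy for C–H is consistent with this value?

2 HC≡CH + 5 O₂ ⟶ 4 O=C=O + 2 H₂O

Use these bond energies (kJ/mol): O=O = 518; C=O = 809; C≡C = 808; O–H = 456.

D(C–H) ≈ 418 kJ/mol

Let D be the C–H bond energy.
Σ(broken) = 2×808 + 4×D + 5×518 = 4206 + 4D
Σ(formed) = 8×809 + 4×456 = 8296
ΔH = Σ(broken) − Σ(formed) = (4206 + 4D) − (8296) = −4090 + 4D
Setting this equal to −2418 kJ gives 4D = 1672, so D = 418 kJ/mol.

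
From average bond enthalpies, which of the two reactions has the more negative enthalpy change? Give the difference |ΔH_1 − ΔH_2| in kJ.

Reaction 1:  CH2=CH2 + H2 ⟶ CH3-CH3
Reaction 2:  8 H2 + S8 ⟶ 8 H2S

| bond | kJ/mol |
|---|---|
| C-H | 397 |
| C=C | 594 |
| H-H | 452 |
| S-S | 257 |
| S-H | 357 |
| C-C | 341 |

Reaction 1, by 49 kJ

Reaction 1:
  Bonds broken (reactants):
    C-H: 4 × 397 = 1588
    C=C: 1 × 594 = 594
    H-H: 1 × 452 = 452
    Σ(broken) = 2634 kJ
  Bonds formed (products):
    C-C: 1 × 341 = 341
    C-H: 6 × 397 = 2382
    Σ(formed) = 2723 kJ
  ΔH_1 = 2634 − 2723 = −89 kJ
Reaction 2:
  Bonds broken (reactants):
    H-H: 8 × 452 = 3616
    S-S: 8 × 257 = 2056
    Σ(broken) = 5672 kJ
  Bonds formed (products):
    S-H: 16 × 357 = 5712
    Σ(formed) = 5712 kJ
  ΔH_2 = 5672 − 5712 = −40 kJ
ΔH_1 − ΔH_2 = −49 kJ, so reaction 1 has the more negative ΔH; |ΔH_1 − ΔH_2| = 49 kJ.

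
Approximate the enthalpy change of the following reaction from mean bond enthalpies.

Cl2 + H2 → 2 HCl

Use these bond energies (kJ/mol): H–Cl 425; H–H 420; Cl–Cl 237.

ΔH ≈ −193 kJ

Bonds broken (reactants):
  Cl–Cl: 1 × 237 = 237
  H–H: 1 × 420 = 420
  Σ(broken) = 657 kJ
Bonds formed (products):
  H–Cl: 2 × 425 = 850
  Σ(formed) = 850 kJ
ΔH = Σ(broken) − Σ(formed) = 657 − 850 = −193 kJ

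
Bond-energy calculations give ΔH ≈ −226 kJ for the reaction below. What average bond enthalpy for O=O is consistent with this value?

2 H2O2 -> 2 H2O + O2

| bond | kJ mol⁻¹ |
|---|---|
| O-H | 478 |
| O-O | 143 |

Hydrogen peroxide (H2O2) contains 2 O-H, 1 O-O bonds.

D(O=O) ≈ 512 kJ/mol

Let D be the O=O bond energy.
Σ(broken) = 4×478 + 2×143 = 2198
Σ(formed) = 4×478 + 1×D = 1912 + D
ΔH = Σ(broken) − Σ(formed) = (2198) − (1912 + D) = +286 − D
Setting this equal to −226 kJ gives D = 512 kJ/mol.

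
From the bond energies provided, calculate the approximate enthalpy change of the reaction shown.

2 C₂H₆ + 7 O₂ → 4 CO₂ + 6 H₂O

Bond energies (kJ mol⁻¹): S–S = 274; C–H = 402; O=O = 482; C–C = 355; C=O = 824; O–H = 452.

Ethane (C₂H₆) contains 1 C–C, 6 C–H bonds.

Bonds broken (reactants):
  C–C: 2 × 355 = 710
  C–H: 12 × 402 = 4824
  O=O: 7 × 482 = 3374
  Σ(broken) = 8908 kJ
Bonds formed (products):
  C=O: 8 × 824 = 6592
  O–H: 12 × 452 = 5424
  Σ(formed) = 12016 kJ
ΔH = Σ(broken) − Σ(formed) = 8908 − 12016 = −3108 kJ

ΔH ≈ −3108 kJ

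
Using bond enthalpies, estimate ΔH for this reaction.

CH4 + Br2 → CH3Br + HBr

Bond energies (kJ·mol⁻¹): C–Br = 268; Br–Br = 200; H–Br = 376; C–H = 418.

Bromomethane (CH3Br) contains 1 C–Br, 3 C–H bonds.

Bonds broken (reactants):
  Br–Br: 1 × 200 = 200
  C–H: 4 × 418 = 1672
  Σ(broken) = 1872 kJ
Bonds formed (products):
  C–Br: 1 × 268 = 268
  C–H: 3 × 418 = 1254
  H–Br: 1 × 376 = 376
  Σ(formed) = 1898 kJ
ΔH = Σ(broken) − Σ(formed) = 1872 − 1898 = −26 kJ

ΔH ≈ −26 kJ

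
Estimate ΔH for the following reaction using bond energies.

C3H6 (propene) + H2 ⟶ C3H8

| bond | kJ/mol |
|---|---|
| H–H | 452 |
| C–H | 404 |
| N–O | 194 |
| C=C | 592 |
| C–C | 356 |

Bonds broken (reactants):
  C–C: 1 × 356 = 356
  C–H: 6 × 404 = 2424
  C=C: 1 × 592 = 592
  H–H: 1 × 452 = 452
  Σ(broken) = 3824 kJ
Bonds formed (products):
  C–C: 2 × 356 = 712
  C–H: 8 × 404 = 3232
  Σ(formed) = 3944 kJ
ΔH = Σ(broken) − Σ(formed) = 3824 − 3944 = −120 kJ

ΔH ≈ −120 kJ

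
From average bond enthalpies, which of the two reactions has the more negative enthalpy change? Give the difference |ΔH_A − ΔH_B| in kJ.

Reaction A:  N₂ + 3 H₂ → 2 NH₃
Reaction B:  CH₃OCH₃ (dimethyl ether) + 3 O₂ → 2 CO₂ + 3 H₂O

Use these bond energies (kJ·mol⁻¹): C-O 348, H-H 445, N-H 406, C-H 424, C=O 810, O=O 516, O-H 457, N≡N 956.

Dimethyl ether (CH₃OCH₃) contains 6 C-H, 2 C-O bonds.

Reaction A:
  Bonds broken (reactants):
    H-H: 3 × 445 = 1335
    N≡N: 1 × 956 = 956
    Σ(broken) = 2291 kJ
  Bonds formed (products):
    N-H: 6 × 406 = 2436
    Σ(formed) = 2436 kJ
  ΔH_A = 2291 − 2436 = −145 kJ
Reaction B:
  Bonds broken (reactants):
    C-H: 6 × 424 = 2544
    C-O: 2 × 348 = 696
    O=O: 3 × 516 = 1548
    Σ(broken) = 4788 kJ
  Bonds formed (products):
    C=O: 4 × 810 = 3240
    O-H: 6 × 457 = 2742
    Σ(formed) = 5982 kJ
  ΔH_B = 4788 − 5982 = −1194 kJ
ΔH_A − ΔH_B = +1049 kJ, so reaction B has the more negative ΔH; |ΔH_A − ΔH_B| = 1049 kJ.

Reaction B, by 1049 kJ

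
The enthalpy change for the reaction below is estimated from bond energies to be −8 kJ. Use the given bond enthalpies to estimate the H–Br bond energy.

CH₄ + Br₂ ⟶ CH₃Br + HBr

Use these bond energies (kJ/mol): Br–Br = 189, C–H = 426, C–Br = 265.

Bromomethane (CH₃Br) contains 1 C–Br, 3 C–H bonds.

D(H–Br) ≈ 358 kJ/mol

Let D be the H–Br bond energy.
Σ(broken) = 1×189 + 4×426 = 1893
Σ(formed) = 1×265 + 3×426 + 1×D = 1543 + D
ΔH = Σ(broken) − Σ(formed) = (1893) − (1543 + D) = +350 − D
Setting this equal to −8 kJ gives D = 358 kJ/mol.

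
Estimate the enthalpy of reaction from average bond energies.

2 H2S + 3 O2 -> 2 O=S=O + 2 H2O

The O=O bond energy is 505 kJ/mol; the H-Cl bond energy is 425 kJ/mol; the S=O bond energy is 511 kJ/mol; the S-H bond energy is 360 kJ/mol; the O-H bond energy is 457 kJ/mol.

ΔH ≈ −917 kJ

Bonds broken (reactants):
  O=O: 3 × 505 = 1515
  S-H: 4 × 360 = 1440
  Σ(broken) = 2955 kJ
Bonds formed (products):
  O-H: 4 × 457 = 1828
  S=O: 4 × 511 = 2044
  Σ(formed) = 3872 kJ
ΔH = Σ(broken) − Σ(formed) = 2955 − 3872 = −917 kJ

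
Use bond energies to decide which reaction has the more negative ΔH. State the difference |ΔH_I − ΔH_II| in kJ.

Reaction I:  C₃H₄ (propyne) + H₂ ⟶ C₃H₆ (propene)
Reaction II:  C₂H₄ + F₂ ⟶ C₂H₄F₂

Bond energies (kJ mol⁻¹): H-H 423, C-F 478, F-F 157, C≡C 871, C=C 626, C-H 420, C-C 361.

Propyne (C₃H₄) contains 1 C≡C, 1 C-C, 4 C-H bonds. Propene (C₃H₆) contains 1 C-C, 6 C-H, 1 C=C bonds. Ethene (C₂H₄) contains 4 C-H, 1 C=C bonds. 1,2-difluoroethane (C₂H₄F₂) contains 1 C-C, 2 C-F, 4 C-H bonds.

Reaction II, by 362 kJ

Reaction I:
  Bonds broken (reactants):
    C≡C: 1 × 871 = 871
    C-C: 1 × 361 = 361
    C-H: 4 × 420 = 1680
    H-H: 1 × 423 = 423
    Σ(broken) = 3335 kJ
  Bonds formed (products):
    C-C: 1 × 361 = 361
    C-H: 6 × 420 = 2520
    C=C: 1 × 626 = 626
    Σ(formed) = 3507 kJ
  ΔH_I = 3335 − 3507 = −172 kJ
Reaction II:
  Bonds broken (reactants):
    C-H: 4 × 420 = 1680
    C=C: 1 × 626 = 626
    F-F: 1 × 157 = 157
    Σ(broken) = 2463 kJ
  Bonds formed (products):
    C-C: 1 × 361 = 361
    C-F: 2 × 478 = 956
    C-H: 4 × 420 = 1680
    Σ(formed) = 2997 kJ
  ΔH_II = 2463 − 2997 = −534 kJ
ΔH_I − ΔH_II = +362 kJ, so reaction II has the more negative ΔH; |ΔH_I − ΔH_II| = 362 kJ.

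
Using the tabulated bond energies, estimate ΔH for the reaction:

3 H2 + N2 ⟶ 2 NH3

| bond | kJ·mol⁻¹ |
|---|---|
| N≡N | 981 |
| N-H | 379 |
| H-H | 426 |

ΔH ≈ −15 kJ

Bonds broken (reactants):
  H-H: 3 × 426 = 1278
  N≡N: 1 × 981 = 981
  Σ(broken) = 2259 kJ
Bonds formed (products):
  N-H: 6 × 379 = 2274
  Σ(formed) = 2274 kJ
ΔH = Σ(broken) − Σ(formed) = 2259 − 2274 = −15 kJ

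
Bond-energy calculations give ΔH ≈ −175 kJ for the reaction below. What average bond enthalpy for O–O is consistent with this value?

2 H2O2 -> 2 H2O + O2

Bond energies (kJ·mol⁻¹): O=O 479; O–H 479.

Let D be the O–O bond energy.
Σ(broken) = 4×479 + 2×D = 1916 + 2D
Σ(formed) = 4×479 + 1×479 = 2395
ΔH = Σ(broken) − Σ(formed) = (1916 + 2D) − (2395) = −479 + 2D
Setting this equal to −175 kJ gives 2D = 304, so D = 152 kJ/mol.

D(O–O) ≈ 152 kJ/mol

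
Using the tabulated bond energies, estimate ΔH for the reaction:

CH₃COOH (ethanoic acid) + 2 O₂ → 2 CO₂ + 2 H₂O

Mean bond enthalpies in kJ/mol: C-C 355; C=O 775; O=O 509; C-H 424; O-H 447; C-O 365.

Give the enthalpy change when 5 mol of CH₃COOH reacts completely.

Bonds broken (reactants):
  C-C: 1 × 355 = 355
  C-H: 3 × 424 = 1272
  C-O: 1 × 365 = 365
  C=O: 1 × 775 = 775
  O-H: 1 × 447 = 447
  O=O: 2 × 509 = 1018
  Σ(broken) = 4232 kJ
Bonds formed (products):
  C=O: 4 × 775 = 3100
  O-H: 4 × 447 = 1788
  Σ(formed) = 4888 kJ
ΔH = Σ(broken) − Σ(formed) = 4232 − 4888 = −656 kJ
For 5× the reaction as written: 5 × (−656) = −3280 kJ

ΔH = −3280 kJ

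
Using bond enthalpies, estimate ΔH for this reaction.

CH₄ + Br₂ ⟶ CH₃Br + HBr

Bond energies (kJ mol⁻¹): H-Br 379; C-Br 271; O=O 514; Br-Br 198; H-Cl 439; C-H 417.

ΔH ≈ −35 kJ

Bonds broken (reactants):
  Br-Br: 1 × 198 = 198
  C-H: 4 × 417 = 1668
  Σ(broken) = 1866 kJ
Bonds formed (products):
  C-Br: 1 × 271 = 271
  C-H: 3 × 417 = 1251
  H-Br: 1 × 379 = 379
  Σ(formed) = 1901 kJ
ΔH = Σ(broken) − Σ(formed) = 1866 − 1901 = −35 kJ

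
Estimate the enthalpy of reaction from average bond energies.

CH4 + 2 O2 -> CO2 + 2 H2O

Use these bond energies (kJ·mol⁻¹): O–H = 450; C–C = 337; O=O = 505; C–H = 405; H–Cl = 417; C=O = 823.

ΔH ≈ −816 kJ

Bonds broken (reactants):
  C–H: 4 × 405 = 1620
  O=O: 2 × 505 = 1010
  Σ(broken) = 2630 kJ
Bonds formed (products):
  C=O: 2 × 823 = 1646
  O–H: 4 × 450 = 1800
  Σ(formed) = 3446 kJ
ΔH = Σ(broken) − Σ(formed) = 2630 − 3446 = −816 kJ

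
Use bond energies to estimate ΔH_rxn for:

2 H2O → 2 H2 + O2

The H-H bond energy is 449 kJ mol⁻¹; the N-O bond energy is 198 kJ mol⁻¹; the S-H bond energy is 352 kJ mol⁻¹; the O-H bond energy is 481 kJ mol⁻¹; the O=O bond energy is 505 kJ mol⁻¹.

ΔH ≈ +521 kJ

Bonds broken (reactants):
  O-H: 4 × 481 = 1924
  Σ(broken) = 1924 kJ
Bonds formed (products):
  H-H: 2 × 449 = 898
  O=O: 1 × 505 = 505
  Σ(formed) = 1403 kJ
ΔH = Σ(broken) − Σ(formed) = 1924 − 1403 = +521 kJ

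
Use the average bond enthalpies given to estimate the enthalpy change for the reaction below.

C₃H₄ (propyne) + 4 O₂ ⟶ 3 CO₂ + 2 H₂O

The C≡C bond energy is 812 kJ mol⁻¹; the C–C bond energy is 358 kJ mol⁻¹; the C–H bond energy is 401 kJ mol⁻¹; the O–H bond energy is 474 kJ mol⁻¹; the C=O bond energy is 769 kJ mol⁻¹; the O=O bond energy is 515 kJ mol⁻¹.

Bonds broken (reactants):
  C≡C: 1 × 812 = 812
  C–C: 1 × 358 = 358
  C–H: 4 × 401 = 1604
  O=O: 4 × 515 = 2060
  Σ(broken) = 4834 kJ
Bonds formed (products):
  C=O: 6 × 769 = 4614
  O–H: 4 × 474 = 1896
  Σ(formed) = 6510 kJ
ΔH = Σ(broken) − Σ(formed) = 4834 − 6510 = −1676 kJ

ΔH ≈ −1676 kJ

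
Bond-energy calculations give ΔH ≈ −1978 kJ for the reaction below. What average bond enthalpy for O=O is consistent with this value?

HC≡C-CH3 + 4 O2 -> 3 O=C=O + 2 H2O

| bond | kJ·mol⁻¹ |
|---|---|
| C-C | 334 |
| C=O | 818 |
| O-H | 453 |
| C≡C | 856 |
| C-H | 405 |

Let D be the O=O bond energy.
Σ(broken) = 1×856 + 1×334 + 4×405 + 4×D = 2810 + 4D
Σ(formed) = 6×818 + 4×453 = 6720
ΔH = Σ(broken) − Σ(formed) = (2810 + 4D) − (6720) = −3910 + 4D
Setting this equal to −1978 kJ gives 4D = 1932, so D = 483 kJ/mol.

D(O=O) ≈ 483 kJ/mol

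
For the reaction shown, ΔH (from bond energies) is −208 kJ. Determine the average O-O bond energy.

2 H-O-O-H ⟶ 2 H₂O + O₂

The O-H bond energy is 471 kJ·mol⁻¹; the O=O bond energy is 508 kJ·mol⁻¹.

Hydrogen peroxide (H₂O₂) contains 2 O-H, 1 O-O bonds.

D(O-O) ≈ 150 kJ/mol

Let D be the O-O bond energy.
Σ(broken) = 4×471 + 2×D = 1884 + 2D
Σ(formed) = 4×471 + 1×508 = 2392
ΔH = Σ(broken) − Σ(formed) = (1884 + 2D) − (2392) = −508 + 2D
Setting this equal to −208 kJ gives 2D = 300, so D = 150 kJ/mol.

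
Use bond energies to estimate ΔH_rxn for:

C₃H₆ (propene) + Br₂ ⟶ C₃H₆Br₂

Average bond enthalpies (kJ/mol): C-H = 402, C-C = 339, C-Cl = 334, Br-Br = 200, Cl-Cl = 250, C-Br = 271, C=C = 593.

Bonds broken (reactants):
  Br-Br: 1 × 200 = 200
  C-C: 1 × 339 = 339
  C-H: 6 × 402 = 2412
  C=C: 1 × 593 = 593
  Σ(broken) = 3544 kJ
Bonds formed (products):
  C-Br: 2 × 271 = 542
  C-C: 2 × 339 = 678
  C-H: 6 × 402 = 2412
  Σ(formed) = 3632 kJ
ΔH = Σ(broken) − Σ(formed) = 3544 − 3632 = −88 kJ

ΔH ≈ −88 kJ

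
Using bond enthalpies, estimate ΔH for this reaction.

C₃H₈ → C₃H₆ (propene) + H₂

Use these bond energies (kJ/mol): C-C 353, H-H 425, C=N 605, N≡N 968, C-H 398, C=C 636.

ΔH ≈ +88 kJ

Bonds broken (reactants):
  C-C: 2 × 353 = 706
  C-H: 8 × 398 = 3184
  Σ(broken) = 3890 kJ
Bonds formed (products):
  C-C: 1 × 353 = 353
  C-H: 6 × 398 = 2388
  C=C: 1 × 636 = 636
  H-H: 1 × 425 = 425
  Σ(formed) = 3802 kJ
ΔH = Σ(broken) − Σ(formed) = 3890 − 3802 = +88 kJ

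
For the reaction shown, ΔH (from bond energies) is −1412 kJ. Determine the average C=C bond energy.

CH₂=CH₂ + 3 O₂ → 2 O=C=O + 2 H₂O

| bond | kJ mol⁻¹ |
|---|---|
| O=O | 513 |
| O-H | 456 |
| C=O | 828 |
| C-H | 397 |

Let D be the C=C bond energy.
Σ(broken) = 4×397 + 1×D + 3×513 = 3127 + D
Σ(formed) = 4×828 + 4×456 = 5136
ΔH = Σ(broken) − Σ(formed) = (3127 + D) − (5136) = −2009 + D
Setting this equal to −1412 kJ gives D = 597 kJ/mol.

D(C=C) ≈ 597 kJ/mol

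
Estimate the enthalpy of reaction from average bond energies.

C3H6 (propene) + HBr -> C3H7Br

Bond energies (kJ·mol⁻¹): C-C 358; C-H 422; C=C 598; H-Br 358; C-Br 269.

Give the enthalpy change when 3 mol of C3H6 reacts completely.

ΔH = −279 kJ

Bonds broken (reactants):
  C-C: 1 × 358 = 358
  C-H: 6 × 422 = 2532
  C=C: 1 × 598 = 598
  H-Br: 1 × 358 = 358
  Σ(broken) = 3846 kJ
Bonds formed (products):
  C-Br: 1 × 269 = 269
  C-C: 2 × 358 = 716
  C-H: 7 × 422 = 2954
  Σ(formed) = 3939 kJ
ΔH = Σ(broken) − Σ(formed) = 3846 − 3939 = −93 kJ
For 3× the reaction as written: 3 × (−93) = −279 kJ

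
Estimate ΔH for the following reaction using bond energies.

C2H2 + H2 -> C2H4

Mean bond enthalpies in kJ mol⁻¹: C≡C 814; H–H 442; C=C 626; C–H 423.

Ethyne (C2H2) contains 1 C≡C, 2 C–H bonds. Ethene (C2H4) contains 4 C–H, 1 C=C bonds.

ΔH ≈ −216 kJ

Bonds broken (reactants):
  C≡C: 1 × 814 = 814
  C–H: 2 × 423 = 846
  H–H: 1 × 442 = 442
  Σ(broken) = 2102 kJ
Bonds formed (products):
  C–H: 4 × 423 = 1692
  C=C: 1 × 626 = 626
  Σ(formed) = 2318 kJ
ΔH = Σ(broken) − Σ(formed) = 2102 − 2318 = −216 kJ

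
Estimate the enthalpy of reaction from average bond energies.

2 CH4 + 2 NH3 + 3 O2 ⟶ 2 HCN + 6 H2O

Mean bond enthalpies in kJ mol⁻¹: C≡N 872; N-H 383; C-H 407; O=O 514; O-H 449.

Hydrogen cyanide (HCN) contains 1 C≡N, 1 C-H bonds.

Bonds broken (reactants):
  C-H: 8 × 407 = 3256
  N-H: 6 × 383 = 2298
  O=O: 3 × 514 = 1542
  Σ(broken) = 7096 kJ
Bonds formed (products):
  C≡N: 2 × 872 = 1744
  C-H: 2 × 407 = 814
  O-H: 12 × 449 = 5388
  Σ(formed) = 7946 kJ
ΔH = Σ(broken) − Σ(formed) = 7096 − 7946 = −850 kJ

ΔH ≈ −850 kJ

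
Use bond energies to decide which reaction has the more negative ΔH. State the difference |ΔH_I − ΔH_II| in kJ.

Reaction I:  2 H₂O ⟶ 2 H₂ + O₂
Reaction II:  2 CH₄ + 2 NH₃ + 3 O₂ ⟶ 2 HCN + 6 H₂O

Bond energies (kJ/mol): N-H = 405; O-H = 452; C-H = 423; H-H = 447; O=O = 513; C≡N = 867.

Reaction II, by 1052 kJ

Reaction I:
  Bonds broken (reactants):
    O-H: 4 × 452 = 1808
    Σ(broken) = 1808 kJ
  Bonds formed (products):
    H-H: 2 × 447 = 894
    O=O: 1 × 513 = 513
    Σ(formed) = 1407 kJ
  ΔH_I = 1808 − 1407 = +401 kJ
Reaction II:
  Bonds broken (reactants):
    C-H: 8 × 423 = 3384
    N-H: 6 × 405 = 2430
    O=O: 3 × 513 = 1539
    Σ(broken) = 7353 kJ
  Bonds formed (products):
    C≡N: 2 × 867 = 1734
    C-H: 2 × 423 = 846
    O-H: 12 × 452 = 5424
    Σ(formed) = 8004 kJ
  ΔH_II = 7353 − 8004 = −651 kJ
ΔH_I − ΔH_II = +1052 kJ, so reaction II has the more negative ΔH; |ΔH_I − ΔH_II| = 1052 kJ.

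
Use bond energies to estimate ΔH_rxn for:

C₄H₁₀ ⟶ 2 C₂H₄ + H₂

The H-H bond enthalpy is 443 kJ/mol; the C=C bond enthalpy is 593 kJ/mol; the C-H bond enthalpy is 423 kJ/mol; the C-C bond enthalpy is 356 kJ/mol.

Bonds broken (reactants):
  C-C: 3 × 356 = 1068
  C-H: 10 × 423 = 4230
  Σ(broken) = 5298 kJ
Bonds formed (products):
  C-H: 8 × 423 = 3384
  C=C: 2 × 593 = 1186
  H-H: 1 × 443 = 443
  Σ(formed) = 5013 kJ
ΔH = Σ(broken) − Σ(formed) = 5298 − 5013 = +285 kJ

ΔH ≈ +285 kJ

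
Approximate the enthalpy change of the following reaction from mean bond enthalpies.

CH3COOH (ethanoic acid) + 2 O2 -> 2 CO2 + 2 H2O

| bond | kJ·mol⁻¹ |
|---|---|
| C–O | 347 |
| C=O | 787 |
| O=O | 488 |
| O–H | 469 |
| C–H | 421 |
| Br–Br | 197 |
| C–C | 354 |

ΔH ≈ −828 kJ

Bonds broken (reactants):
  C–C: 1 × 354 = 354
  C–H: 3 × 421 = 1263
  C–O: 1 × 347 = 347
  C=O: 1 × 787 = 787
  O–H: 1 × 469 = 469
  O=O: 2 × 488 = 976
  Σ(broken) = 4196 kJ
Bonds formed (products):
  C=O: 4 × 787 = 3148
  O–H: 4 × 469 = 1876
  Σ(formed) = 5024 kJ
ΔH = Σ(broken) − Σ(formed) = 4196 − 5024 = −828 kJ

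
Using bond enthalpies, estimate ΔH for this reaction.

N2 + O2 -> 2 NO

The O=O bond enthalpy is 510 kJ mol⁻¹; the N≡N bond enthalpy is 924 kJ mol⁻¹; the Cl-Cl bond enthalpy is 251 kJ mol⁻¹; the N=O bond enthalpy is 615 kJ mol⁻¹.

Bonds broken (reactants):
  N≡N: 1 × 924 = 924
  O=O: 1 × 510 = 510
  Σ(broken) = 1434 kJ
Bonds formed (products):
  N=O: 2 × 615 = 1230
  Σ(formed) = 1230 kJ
ΔH = Σ(broken) − Σ(formed) = 1434 − 1230 = +204 kJ

ΔH ≈ +204 kJ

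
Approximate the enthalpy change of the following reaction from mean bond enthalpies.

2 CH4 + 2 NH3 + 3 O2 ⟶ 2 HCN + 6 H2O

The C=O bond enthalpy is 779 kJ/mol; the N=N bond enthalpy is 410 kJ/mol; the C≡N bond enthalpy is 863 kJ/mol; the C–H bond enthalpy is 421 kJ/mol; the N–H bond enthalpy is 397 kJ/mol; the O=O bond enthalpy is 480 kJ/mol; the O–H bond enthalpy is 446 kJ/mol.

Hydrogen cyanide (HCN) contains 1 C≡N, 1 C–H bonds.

Bonds broken (reactants):
  C–H: 8 × 421 = 3368
  N–H: 6 × 397 = 2382
  O=O: 3 × 480 = 1440
  Σ(broken) = 7190 kJ
Bonds formed (products):
  C≡N: 2 × 863 = 1726
  C–H: 2 × 421 = 842
  O–H: 12 × 446 = 5352
  Σ(formed) = 7920 kJ
ΔH = Σ(broken) − Σ(formed) = 7190 − 7920 = −730 kJ

ΔH ≈ −730 kJ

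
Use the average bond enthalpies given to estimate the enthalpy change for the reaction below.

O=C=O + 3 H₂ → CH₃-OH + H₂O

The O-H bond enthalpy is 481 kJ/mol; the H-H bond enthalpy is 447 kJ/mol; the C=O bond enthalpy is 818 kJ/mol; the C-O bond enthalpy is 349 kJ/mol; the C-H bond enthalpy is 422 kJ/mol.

ΔH ≈ −81 kJ

Bonds broken (reactants):
  C=O: 2 × 818 = 1636
  H-H: 3 × 447 = 1341
  Σ(broken) = 2977 kJ
Bonds formed (products):
  C-H: 3 × 422 = 1266
  C-O: 1 × 349 = 349
  O-H: 3 × 481 = 1443
  Σ(formed) = 3058 kJ
ΔH = Σ(broken) − Σ(formed) = 2977 − 3058 = −81 kJ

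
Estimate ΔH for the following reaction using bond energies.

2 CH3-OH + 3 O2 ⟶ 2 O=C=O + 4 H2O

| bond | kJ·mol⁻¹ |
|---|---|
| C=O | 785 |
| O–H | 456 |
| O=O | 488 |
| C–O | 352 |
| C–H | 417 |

ΔH ≈ −1206 kJ

Bonds broken (reactants):
  C–H: 6 × 417 = 2502
  C–O: 2 × 352 = 704
  O–H: 2 × 456 = 912
  O=O: 3 × 488 = 1464
  Σ(broken) = 5582 kJ
Bonds formed (products):
  C=O: 4 × 785 = 3140
  O–H: 8 × 456 = 3648
  Σ(formed) = 6788 kJ
ΔH = Σ(broken) − Σ(formed) = 5582 − 6788 = −1206 kJ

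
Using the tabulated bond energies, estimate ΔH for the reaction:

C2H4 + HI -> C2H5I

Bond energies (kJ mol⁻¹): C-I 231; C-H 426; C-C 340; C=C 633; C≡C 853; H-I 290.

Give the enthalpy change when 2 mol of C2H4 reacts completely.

Bonds broken (reactants):
  C-H: 4 × 426 = 1704
  C=C: 1 × 633 = 633
  H-I: 1 × 290 = 290
  Σ(broken) = 2627 kJ
Bonds formed (products):
  C-C: 1 × 340 = 340
  C-H: 5 × 426 = 2130
  C-I: 1 × 231 = 231
  Σ(formed) = 2701 kJ
ΔH = Σ(broken) − Σ(formed) = 2627 − 2701 = −74 kJ
For 2× the reaction as written: 2 × (−74) = −148 kJ

ΔH = −148 kJ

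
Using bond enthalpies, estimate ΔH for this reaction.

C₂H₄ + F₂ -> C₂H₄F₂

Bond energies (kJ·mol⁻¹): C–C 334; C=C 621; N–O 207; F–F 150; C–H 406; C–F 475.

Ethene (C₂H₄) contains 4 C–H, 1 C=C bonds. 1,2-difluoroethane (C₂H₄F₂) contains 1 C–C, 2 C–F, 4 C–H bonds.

ΔH ≈ −513 kJ

Bonds broken (reactants):
  C–H: 4 × 406 = 1624
  C=C: 1 × 621 = 621
  F–F: 1 × 150 = 150
  Σ(broken) = 2395 kJ
Bonds formed (products):
  C–C: 1 × 334 = 334
  C–F: 2 × 475 = 950
  C–H: 4 × 406 = 1624
  Σ(formed) = 2908 kJ
ΔH = Σ(broken) − Σ(formed) = 2395 − 2908 = −513 kJ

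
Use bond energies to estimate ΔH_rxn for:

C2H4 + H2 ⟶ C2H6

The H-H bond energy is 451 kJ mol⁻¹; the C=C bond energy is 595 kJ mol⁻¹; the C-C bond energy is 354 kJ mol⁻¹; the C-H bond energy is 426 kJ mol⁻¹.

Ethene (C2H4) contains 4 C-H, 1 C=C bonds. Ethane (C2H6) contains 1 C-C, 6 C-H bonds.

ΔH ≈ −160 kJ

Bonds broken (reactants):
  C-H: 4 × 426 = 1704
  C=C: 1 × 595 = 595
  H-H: 1 × 451 = 451
  Σ(broken) = 2750 kJ
Bonds formed (products):
  C-C: 1 × 354 = 354
  C-H: 6 × 426 = 2556
  Σ(formed) = 2910 kJ
ΔH = Σ(broken) − Σ(formed) = 2750 − 2910 = −160 kJ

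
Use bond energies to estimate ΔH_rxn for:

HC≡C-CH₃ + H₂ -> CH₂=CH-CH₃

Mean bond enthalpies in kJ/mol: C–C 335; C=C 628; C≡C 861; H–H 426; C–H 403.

Bonds broken (reactants):
  C≡C: 1 × 861 = 861
  C–C: 1 × 335 = 335
  C–H: 4 × 403 = 1612
  H–H: 1 × 426 = 426
  Σ(broken) = 3234 kJ
Bonds formed (products):
  C–C: 1 × 335 = 335
  C–H: 6 × 403 = 2418
  C=C: 1 × 628 = 628
  Σ(formed) = 3381 kJ
ΔH = Σ(broken) − Σ(formed) = 3234 − 3381 = −147 kJ

ΔH ≈ −147 kJ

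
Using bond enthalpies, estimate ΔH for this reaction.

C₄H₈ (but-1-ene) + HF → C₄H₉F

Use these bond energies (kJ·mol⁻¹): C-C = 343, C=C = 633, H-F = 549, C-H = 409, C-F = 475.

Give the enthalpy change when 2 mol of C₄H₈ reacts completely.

Bonds broken (reactants):
  C-C: 2 × 343 = 686
  C-H: 8 × 409 = 3272
  C=C: 1 × 633 = 633
  H-F: 1 × 549 = 549
  Σ(broken) = 5140 kJ
Bonds formed (products):
  C-C: 3 × 343 = 1029
  C-F: 1 × 475 = 475
  C-H: 9 × 409 = 3681
  Σ(formed) = 5185 kJ
ΔH = Σ(broken) − Σ(formed) = 5140 − 5185 = −45 kJ
For 2× the reaction as written: 2 × (−45) = −90 kJ

ΔH = −90 kJ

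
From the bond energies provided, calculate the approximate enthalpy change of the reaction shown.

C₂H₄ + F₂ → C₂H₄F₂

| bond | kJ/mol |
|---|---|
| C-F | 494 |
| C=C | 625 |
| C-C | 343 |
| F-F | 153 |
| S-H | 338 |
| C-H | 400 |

Bonds broken (reactants):
  C-H: 4 × 400 = 1600
  C=C: 1 × 625 = 625
  F-F: 1 × 153 = 153
  Σ(broken) = 2378 kJ
Bonds formed (products):
  C-C: 1 × 343 = 343
  C-F: 2 × 494 = 988
  C-H: 4 × 400 = 1600
  Σ(formed) = 2931 kJ
ΔH = Σ(broken) − Σ(formed) = 2378 − 2931 = −553 kJ

ΔH ≈ −553 kJ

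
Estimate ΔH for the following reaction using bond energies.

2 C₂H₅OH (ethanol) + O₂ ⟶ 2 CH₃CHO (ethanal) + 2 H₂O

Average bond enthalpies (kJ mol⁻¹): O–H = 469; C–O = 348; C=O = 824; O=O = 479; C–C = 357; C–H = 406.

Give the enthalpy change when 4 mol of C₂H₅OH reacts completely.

ΔH = −1198 kJ

Bonds broken (reactants):
  C–C: 2 × 357 = 714
  C–H: 10 × 406 = 4060
  C–O: 2 × 348 = 696
  O–H: 2 × 469 = 938
  O=O: 1 × 479 = 479
  Σ(broken) = 6887 kJ
Bonds formed (products):
  C–C: 2 × 357 = 714
  C–H: 8 × 406 = 3248
  C=O: 2 × 824 = 1648
  O–H: 4 × 469 = 1876
  Σ(formed) = 7486 kJ
ΔH = Σ(broken) − Σ(formed) = 6887 − 7486 = −599 kJ
For 2× the reaction as written: 2 × (−599) = −1198 kJ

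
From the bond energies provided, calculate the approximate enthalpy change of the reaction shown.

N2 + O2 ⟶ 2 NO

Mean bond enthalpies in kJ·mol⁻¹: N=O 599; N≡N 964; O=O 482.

ΔH ≈ +248 kJ

Bonds broken (reactants):
  N≡N: 1 × 964 = 964
  O=O: 1 × 482 = 482
  Σ(broken) = 1446 kJ
Bonds formed (products):
  N=O: 2 × 599 = 1198
  Σ(formed) = 1198 kJ
ΔH = Σ(broken) − Σ(formed) = 1446 − 1198 = +248 kJ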